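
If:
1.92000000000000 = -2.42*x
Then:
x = -0.79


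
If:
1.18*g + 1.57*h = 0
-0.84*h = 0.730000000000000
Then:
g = 1.16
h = -0.87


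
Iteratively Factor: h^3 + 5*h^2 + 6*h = (h)*(h^2 + 5*h + 6) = h*(h + 2)*(h + 3)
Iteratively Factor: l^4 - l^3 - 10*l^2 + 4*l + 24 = (l + 2)*(l^3 - 3*l^2 - 4*l + 12) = (l - 3)*(l + 2)*(l^2 - 4) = (l - 3)*(l - 2)*(l + 2)*(l + 2)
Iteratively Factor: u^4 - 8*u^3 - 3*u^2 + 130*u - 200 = (u - 2)*(u^3 - 6*u^2 - 15*u + 100) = (u - 5)*(u - 2)*(u^2 - u - 20) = (u - 5)*(u - 2)*(u + 4)*(u - 5)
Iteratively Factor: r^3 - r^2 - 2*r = (r - 2)*(r^2 + r) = (r - 2)*(r + 1)*(r)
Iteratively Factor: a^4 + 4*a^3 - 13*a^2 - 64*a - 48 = (a + 4)*(a^3 - 13*a - 12) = (a + 1)*(a + 4)*(a^2 - a - 12) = (a - 4)*(a + 1)*(a + 4)*(a + 3)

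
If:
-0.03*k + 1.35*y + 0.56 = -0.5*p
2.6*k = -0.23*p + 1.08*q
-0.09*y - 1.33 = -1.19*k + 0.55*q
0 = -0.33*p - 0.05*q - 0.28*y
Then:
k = -14.61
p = 8.29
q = -33.40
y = -3.81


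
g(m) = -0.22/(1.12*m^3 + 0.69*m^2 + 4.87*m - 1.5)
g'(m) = -0.22*(-3.36*m^2 - 1.38*m - 4.87)/(1.12*m^3 + 0.69*m^2 + 4.87*m - 1.5)^2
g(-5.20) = 0.00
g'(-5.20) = 0.00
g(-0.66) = 0.05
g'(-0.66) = 0.05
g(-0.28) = 0.08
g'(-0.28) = 0.13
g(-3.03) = 0.01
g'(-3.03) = 0.00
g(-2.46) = 0.01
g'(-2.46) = 0.01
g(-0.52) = 0.05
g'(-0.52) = 0.07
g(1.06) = -0.04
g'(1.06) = 0.07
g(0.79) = -0.07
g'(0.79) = 0.16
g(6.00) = -0.00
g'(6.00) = 0.00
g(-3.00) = 0.01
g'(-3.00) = 0.00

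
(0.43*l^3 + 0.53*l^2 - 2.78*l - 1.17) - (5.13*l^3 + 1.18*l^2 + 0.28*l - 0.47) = -4.7*l^3 - 0.65*l^2 - 3.06*l - 0.7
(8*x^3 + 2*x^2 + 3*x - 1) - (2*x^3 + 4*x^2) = 6*x^3 - 2*x^2 + 3*x - 1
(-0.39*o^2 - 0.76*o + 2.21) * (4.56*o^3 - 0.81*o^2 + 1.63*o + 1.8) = -1.7784*o^5 - 3.1497*o^4 + 10.0575*o^3 - 3.7309*o^2 + 2.2343*o + 3.978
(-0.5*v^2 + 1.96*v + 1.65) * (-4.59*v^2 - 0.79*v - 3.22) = 2.295*v^4 - 8.6014*v^3 - 7.5119*v^2 - 7.6147*v - 5.313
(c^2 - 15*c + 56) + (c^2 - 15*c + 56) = 2*c^2 - 30*c + 112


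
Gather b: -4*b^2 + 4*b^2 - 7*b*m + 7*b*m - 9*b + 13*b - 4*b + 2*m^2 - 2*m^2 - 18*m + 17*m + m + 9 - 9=0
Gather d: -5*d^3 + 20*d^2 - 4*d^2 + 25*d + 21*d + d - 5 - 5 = -5*d^3 + 16*d^2 + 47*d - 10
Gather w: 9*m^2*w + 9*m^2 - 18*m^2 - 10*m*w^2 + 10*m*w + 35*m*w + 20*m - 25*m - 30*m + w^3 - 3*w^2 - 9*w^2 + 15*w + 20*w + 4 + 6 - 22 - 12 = -9*m^2 - 35*m + w^3 + w^2*(-10*m - 12) + w*(9*m^2 + 45*m + 35) - 24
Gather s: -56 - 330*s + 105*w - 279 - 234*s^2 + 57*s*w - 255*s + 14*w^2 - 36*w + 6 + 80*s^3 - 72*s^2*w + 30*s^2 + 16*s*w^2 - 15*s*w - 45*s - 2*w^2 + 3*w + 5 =80*s^3 + s^2*(-72*w - 204) + s*(16*w^2 + 42*w - 630) + 12*w^2 + 72*w - 324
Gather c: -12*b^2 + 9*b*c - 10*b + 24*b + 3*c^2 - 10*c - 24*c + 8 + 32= -12*b^2 + 14*b + 3*c^2 + c*(9*b - 34) + 40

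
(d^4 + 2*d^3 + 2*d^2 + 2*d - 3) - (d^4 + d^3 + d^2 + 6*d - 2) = d^3 + d^2 - 4*d - 1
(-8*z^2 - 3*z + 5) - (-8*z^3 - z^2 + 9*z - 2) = 8*z^3 - 7*z^2 - 12*z + 7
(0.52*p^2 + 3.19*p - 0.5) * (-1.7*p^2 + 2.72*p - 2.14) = -0.884*p^4 - 4.0086*p^3 + 8.414*p^2 - 8.1866*p + 1.07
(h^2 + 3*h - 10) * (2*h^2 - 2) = 2*h^4 + 6*h^3 - 22*h^2 - 6*h + 20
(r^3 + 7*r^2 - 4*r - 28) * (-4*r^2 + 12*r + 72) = -4*r^5 - 16*r^4 + 172*r^3 + 568*r^2 - 624*r - 2016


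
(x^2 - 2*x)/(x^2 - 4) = x/(x + 2)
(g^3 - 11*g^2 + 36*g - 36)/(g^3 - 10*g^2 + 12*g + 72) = (g^2 - 5*g + 6)/(g^2 - 4*g - 12)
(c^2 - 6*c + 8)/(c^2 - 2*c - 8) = (c - 2)/(c + 2)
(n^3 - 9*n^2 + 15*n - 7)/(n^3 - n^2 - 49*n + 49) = (n - 1)/(n + 7)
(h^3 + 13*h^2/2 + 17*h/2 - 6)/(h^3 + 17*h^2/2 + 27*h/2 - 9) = (h + 4)/(h + 6)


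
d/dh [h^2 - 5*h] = 2*h - 5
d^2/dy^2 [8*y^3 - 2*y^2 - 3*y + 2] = 48*y - 4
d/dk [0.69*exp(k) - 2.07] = 0.69*exp(k)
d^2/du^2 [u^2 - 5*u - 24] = 2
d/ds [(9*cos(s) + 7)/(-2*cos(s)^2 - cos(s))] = -(18*sin(s) + 7*sin(s)/cos(s)^2 + 28*tan(s))/(2*cos(s) + 1)^2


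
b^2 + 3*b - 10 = (b - 2)*(b + 5)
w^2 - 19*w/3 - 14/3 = (w - 7)*(w + 2/3)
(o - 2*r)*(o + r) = o^2 - o*r - 2*r^2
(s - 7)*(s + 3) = s^2 - 4*s - 21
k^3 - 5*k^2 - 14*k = k*(k - 7)*(k + 2)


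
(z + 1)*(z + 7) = z^2 + 8*z + 7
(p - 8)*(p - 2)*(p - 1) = p^3 - 11*p^2 + 26*p - 16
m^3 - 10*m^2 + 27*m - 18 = (m - 6)*(m - 3)*(m - 1)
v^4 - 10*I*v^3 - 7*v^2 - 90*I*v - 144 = (v - 8*I)*(v - 3*I)*(v - 2*I)*(v + 3*I)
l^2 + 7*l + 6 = (l + 1)*(l + 6)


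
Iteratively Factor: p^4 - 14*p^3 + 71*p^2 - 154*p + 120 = (p - 4)*(p^3 - 10*p^2 + 31*p - 30) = (p - 4)*(p - 2)*(p^2 - 8*p + 15) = (p - 4)*(p - 3)*(p - 2)*(p - 5)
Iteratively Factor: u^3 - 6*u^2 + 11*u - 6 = (u - 2)*(u^2 - 4*u + 3) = (u - 2)*(u - 1)*(u - 3)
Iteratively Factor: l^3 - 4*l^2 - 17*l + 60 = (l - 3)*(l^2 - l - 20) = (l - 5)*(l - 3)*(l + 4)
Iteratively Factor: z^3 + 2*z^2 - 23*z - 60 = (z - 5)*(z^2 + 7*z + 12) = (z - 5)*(z + 3)*(z + 4)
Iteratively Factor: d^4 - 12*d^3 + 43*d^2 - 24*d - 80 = (d - 4)*(d^3 - 8*d^2 + 11*d + 20) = (d - 4)*(d + 1)*(d^2 - 9*d + 20) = (d - 4)^2*(d + 1)*(d - 5)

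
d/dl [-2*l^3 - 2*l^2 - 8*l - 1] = -6*l^2 - 4*l - 8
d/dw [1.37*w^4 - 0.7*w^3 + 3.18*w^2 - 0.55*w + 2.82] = 5.48*w^3 - 2.1*w^2 + 6.36*w - 0.55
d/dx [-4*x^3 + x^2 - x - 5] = -12*x^2 + 2*x - 1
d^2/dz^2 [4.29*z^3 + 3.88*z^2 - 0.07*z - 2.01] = 25.74*z + 7.76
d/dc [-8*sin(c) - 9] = -8*cos(c)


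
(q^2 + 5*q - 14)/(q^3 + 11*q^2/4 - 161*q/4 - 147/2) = 4*(q - 2)/(4*q^2 - 17*q - 42)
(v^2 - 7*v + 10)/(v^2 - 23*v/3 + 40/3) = 3*(v - 2)/(3*v - 8)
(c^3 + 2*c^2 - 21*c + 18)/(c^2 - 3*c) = c + 5 - 6/c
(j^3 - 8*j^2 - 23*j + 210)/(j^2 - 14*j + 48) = (j^2 - 2*j - 35)/(j - 8)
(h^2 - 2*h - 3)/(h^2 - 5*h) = (h^2 - 2*h - 3)/(h*(h - 5))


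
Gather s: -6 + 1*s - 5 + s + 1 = 2*s - 10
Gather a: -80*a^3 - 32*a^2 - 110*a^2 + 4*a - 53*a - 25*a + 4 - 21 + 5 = -80*a^3 - 142*a^2 - 74*a - 12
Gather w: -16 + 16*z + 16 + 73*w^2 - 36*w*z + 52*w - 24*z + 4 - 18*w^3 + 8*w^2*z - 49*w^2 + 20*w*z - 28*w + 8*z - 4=-18*w^3 + w^2*(8*z + 24) + w*(24 - 16*z)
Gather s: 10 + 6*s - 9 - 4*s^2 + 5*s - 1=-4*s^2 + 11*s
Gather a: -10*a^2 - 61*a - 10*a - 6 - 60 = -10*a^2 - 71*a - 66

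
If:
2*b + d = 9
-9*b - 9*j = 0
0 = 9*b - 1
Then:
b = 1/9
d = 79/9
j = -1/9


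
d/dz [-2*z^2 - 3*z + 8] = -4*z - 3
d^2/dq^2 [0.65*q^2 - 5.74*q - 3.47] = 1.30000000000000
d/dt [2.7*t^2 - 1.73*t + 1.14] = 5.4*t - 1.73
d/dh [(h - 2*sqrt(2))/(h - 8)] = 2*(-4 + sqrt(2))/(h - 8)^2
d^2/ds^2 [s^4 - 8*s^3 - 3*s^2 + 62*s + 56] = 12*s^2 - 48*s - 6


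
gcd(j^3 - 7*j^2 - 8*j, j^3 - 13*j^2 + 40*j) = j^2 - 8*j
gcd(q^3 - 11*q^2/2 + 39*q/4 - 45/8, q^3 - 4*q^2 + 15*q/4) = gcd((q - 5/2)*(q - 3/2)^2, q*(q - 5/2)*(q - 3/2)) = q^2 - 4*q + 15/4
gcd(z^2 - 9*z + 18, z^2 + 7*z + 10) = 1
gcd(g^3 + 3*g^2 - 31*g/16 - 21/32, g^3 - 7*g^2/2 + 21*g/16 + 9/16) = g^2 - g/2 - 3/16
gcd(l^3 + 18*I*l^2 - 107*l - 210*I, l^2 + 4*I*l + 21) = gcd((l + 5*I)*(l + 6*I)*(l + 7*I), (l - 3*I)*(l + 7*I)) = l + 7*I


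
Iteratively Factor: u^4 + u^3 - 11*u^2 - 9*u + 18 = (u - 1)*(u^3 + 2*u^2 - 9*u - 18) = (u - 3)*(u - 1)*(u^2 + 5*u + 6) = (u - 3)*(u - 1)*(u + 3)*(u + 2)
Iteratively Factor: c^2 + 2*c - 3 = (c - 1)*(c + 3)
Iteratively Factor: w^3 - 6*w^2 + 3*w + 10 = (w - 2)*(w^2 - 4*w - 5) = (w - 2)*(w + 1)*(w - 5)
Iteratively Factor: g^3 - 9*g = (g + 3)*(g^2 - 3*g) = g*(g + 3)*(g - 3)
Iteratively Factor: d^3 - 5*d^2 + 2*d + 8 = (d - 4)*(d^2 - d - 2) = (d - 4)*(d + 1)*(d - 2)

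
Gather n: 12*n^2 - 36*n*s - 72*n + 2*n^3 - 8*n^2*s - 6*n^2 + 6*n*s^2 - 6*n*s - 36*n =2*n^3 + n^2*(6 - 8*s) + n*(6*s^2 - 42*s - 108)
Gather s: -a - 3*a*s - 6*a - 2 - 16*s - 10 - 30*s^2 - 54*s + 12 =-7*a - 30*s^2 + s*(-3*a - 70)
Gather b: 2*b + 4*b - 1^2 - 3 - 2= 6*b - 6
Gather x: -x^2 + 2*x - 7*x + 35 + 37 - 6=-x^2 - 5*x + 66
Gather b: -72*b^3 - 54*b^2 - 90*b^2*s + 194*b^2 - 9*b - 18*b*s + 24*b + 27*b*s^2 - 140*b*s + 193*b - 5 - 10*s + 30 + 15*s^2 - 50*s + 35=-72*b^3 + b^2*(140 - 90*s) + b*(27*s^2 - 158*s + 208) + 15*s^2 - 60*s + 60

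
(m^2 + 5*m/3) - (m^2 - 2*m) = 11*m/3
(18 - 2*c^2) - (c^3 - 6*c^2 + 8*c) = -c^3 + 4*c^2 - 8*c + 18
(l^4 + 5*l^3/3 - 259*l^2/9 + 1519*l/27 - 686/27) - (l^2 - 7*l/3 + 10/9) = l^4 + 5*l^3/3 - 268*l^2/9 + 1582*l/27 - 716/27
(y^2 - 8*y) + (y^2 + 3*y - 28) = 2*y^2 - 5*y - 28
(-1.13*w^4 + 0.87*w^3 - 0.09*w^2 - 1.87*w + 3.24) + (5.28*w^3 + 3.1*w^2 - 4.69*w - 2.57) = -1.13*w^4 + 6.15*w^3 + 3.01*w^2 - 6.56*w + 0.67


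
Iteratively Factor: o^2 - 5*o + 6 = (o - 3)*(o - 2)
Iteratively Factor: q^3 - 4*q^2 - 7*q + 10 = (q + 2)*(q^2 - 6*q + 5) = (q - 1)*(q + 2)*(q - 5)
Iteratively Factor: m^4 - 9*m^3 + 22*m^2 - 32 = (m - 2)*(m^3 - 7*m^2 + 8*m + 16) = (m - 4)*(m - 2)*(m^2 - 3*m - 4) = (m - 4)*(m - 2)*(m + 1)*(m - 4)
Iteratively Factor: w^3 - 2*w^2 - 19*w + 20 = (w - 1)*(w^2 - w - 20) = (w - 5)*(w - 1)*(w + 4)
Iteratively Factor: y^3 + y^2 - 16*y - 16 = (y - 4)*(y^2 + 5*y + 4) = (y - 4)*(y + 4)*(y + 1)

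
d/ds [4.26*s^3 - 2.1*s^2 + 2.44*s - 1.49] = 12.78*s^2 - 4.2*s + 2.44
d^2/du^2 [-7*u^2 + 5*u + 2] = -14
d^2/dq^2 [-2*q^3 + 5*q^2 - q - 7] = 10 - 12*q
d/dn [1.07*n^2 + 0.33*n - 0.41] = 2.14*n + 0.33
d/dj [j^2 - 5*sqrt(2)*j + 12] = 2*j - 5*sqrt(2)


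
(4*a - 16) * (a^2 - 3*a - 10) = 4*a^3 - 28*a^2 + 8*a + 160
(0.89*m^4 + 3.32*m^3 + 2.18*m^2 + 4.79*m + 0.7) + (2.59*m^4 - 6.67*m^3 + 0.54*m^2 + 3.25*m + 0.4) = 3.48*m^4 - 3.35*m^3 + 2.72*m^2 + 8.04*m + 1.1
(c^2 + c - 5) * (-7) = -7*c^2 - 7*c + 35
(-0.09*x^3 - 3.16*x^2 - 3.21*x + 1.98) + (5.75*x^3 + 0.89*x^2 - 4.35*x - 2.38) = 5.66*x^3 - 2.27*x^2 - 7.56*x - 0.4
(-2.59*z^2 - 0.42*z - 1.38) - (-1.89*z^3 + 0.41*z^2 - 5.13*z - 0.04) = 1.89*z^3 - 3.0*z^2 + 4.71*z - 1.34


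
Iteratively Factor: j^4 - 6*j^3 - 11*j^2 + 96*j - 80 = (j - 5)*(j^3 - j^2 - 16*j + 16) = (j - 5)*(j - 4)*(j^2 + 3*j - 4) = (j - 5)*(j - 4)*(j - 1)*(j + 4)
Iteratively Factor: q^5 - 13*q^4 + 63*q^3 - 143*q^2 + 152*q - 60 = (q - 1)*(q^4 - 12*q^3 + 51*q^2 - 92*q + 60) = (q - 5)*(q - 1)*(q^3 - 7*q^2 + 16*q - 12) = (q - 5)*(q - 2)*(q - 1)*(q^2 - 5*q + 6) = (q - 5)*(q - 2)^2*(q - 1)*(q - 3)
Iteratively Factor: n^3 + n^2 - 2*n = (n - 1)*(n^2 + 2*n) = n*(n - 1)*(n + 2)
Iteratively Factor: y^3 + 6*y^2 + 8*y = (y + 2)*(y^2 + 4*y) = y*(y + 2)*(y + 4)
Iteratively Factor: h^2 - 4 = (h - 2)*(h + 2)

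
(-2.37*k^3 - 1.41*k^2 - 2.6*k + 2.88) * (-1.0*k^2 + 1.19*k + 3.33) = 2.37*k^5 - 1.4103*k^4 - 6.97*k^3 - 10.6693*k^2 - 5.2308*k + 9.5904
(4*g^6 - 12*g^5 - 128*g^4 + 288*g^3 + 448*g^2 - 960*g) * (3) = 12*g^6 - 36*g^5 - 384*g^4 + 864*g^3 + 1344*g^2 - 2880*g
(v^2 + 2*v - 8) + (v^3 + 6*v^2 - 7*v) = v^3 + 7*v^2 - 5*v - 8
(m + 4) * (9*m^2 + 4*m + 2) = 9*m^3 + 40*m^2 + 18*m + 8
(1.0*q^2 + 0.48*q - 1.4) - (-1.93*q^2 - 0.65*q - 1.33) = 2.93*q^2 + 1.13*q - 0.0699999999999998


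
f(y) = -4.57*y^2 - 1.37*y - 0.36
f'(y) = -9.14*y - 1.37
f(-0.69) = -1.59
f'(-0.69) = 4.94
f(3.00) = -45.60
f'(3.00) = -28.79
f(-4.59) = -90.35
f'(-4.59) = 40.58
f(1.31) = -10.00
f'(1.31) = -13.34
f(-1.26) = -5.89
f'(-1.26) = 10.15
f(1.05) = -6.84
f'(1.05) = -10.97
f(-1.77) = -12.25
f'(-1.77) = 14.81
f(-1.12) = -4.56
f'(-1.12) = 8.87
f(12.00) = -674.88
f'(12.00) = -111.05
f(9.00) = -382.86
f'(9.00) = -83.63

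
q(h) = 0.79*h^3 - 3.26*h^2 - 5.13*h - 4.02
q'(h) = 2.37*h^2 - 6.52*h - 5.13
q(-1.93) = -11.94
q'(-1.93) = 16.28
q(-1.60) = -7.39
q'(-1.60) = 11.37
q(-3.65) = -67.14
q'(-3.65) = 50.24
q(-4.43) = -113.95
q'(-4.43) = 70.26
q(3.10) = -27.72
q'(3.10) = -2.57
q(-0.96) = -2.80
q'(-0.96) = 3.31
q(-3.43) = -56.66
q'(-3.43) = 45.12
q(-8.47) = -674.48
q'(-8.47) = 220.12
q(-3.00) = -39.30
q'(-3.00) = 35.76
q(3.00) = -27.42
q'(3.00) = -3.36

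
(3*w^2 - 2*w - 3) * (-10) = -30*w^2 + 20*w + 30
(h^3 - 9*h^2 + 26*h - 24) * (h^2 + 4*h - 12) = h^5 - 5*h^4 - 22*h^3 + 188*h^2 - 408*h + 288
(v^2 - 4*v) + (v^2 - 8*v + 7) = 2*v^2 - 12*v + 7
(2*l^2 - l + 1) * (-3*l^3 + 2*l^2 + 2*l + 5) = -6*l^5 + 7*l^4 - l^3 + 10*l^2 - 3*l + 5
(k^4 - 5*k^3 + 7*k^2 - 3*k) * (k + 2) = k^5 - 3*k^4 - 3*k^3 + 11*k^2 - 6*k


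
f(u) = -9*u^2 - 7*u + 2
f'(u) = -18*u - 7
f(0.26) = -0.43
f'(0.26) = -11.68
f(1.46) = -27.40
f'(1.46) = -33.28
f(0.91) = -11.82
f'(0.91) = -23.38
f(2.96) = -97.57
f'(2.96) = -60.28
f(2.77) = -86.45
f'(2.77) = -56.86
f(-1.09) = -1.06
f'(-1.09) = 12.62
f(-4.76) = -168.60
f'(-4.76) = 78.68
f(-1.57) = -9.19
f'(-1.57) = 21.26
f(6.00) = -364.00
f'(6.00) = -115.00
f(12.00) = -1378.00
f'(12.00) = -223.00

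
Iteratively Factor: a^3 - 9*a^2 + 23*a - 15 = (a - 3)*(a^2 - 6*a + 5) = (a - 5)*(a - 3)*(a - 1)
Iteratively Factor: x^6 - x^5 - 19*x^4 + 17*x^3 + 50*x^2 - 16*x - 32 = (x + 1)*(x^5 - 2*x^4 - 17*x^3 + 34*x^2 + 16*x - 32) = (x + 1)^2*(x^4 - 3*x^3 - 14*x^2 + 48*x - 32) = (x - 2)*(x + 1)^2*(x^3 - x^2 - 16*x + 16) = (x - 4)*(x - 2)*(x + 1)^2*(x^2 + 3*x - 4) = (x - 4)*(x - 2)*(x + 1)^2*(x + 4)*(x - 1)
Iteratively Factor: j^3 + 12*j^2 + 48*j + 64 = (j + 4)*(j^2 + 8*j + 16) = (j + 4)^2*(j + 4)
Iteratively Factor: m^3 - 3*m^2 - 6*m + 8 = (m + 2)*(m^2 - 5*m + 4) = (m - 4)*(m + 2)*(m - 1)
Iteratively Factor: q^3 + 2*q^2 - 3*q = (q - 1)*(q^2 + 3*q) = q*(q - 1)*(q + 3)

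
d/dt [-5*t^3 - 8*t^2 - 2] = t*(-15*t - 16)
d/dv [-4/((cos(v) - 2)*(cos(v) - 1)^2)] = 4*(5 - 3*cos(v))*sin(v)/((cos(v) - 2)^2*(cos(v) - 1)^3)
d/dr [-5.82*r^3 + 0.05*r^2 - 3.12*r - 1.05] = -17.46*r^2 + 0.1*r - 3.12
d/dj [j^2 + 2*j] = 2*j + 2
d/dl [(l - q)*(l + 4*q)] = 2*l + 3*q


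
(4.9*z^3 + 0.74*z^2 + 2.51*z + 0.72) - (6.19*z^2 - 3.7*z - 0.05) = 4.9*z^3 - 5.45*z^2 + 6.21*z + 0.77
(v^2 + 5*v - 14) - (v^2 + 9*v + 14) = -4*v - 28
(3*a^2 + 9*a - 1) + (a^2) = 4*a^2 + 9*a - 1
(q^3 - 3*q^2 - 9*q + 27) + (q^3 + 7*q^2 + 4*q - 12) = 2*q^3 + 4*q^2 - 5*q + 15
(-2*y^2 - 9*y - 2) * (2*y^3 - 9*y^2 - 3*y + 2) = -4*y^5 + 83*y^3 + 41*y^2 - 12*y - 4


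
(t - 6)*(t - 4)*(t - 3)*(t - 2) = t^4 - 15*t^3 + 80*t^2 - 180*t + 144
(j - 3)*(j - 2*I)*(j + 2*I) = j^3 - 3*j^2 + 4*j - 12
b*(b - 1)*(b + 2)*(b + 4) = b^4 + 5*b^3 + 2*b^2 - 8*b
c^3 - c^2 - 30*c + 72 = (c - 4)*(c - 3)*(c + 6)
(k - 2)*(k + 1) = k^2 - k - 2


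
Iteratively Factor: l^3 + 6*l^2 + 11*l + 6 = (l + 2)*(l^2 + 4*l + 3) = (l + 2)*(l + 3)*(l + 1)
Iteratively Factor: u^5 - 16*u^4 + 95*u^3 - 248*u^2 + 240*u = (u - 4)*(u^4 - 12*u^3 + 47*u^2 - 60*u) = (u - 4)^2*(u^3 - 8*u^2 + 15*u) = u*(u - 4)^2*(u^2 - 8*u + 15) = u*(u - 5)*(u - 4)^2*(u - 3)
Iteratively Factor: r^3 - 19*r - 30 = (r - 5)*(r^2 + 5*r + 6) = (r - 5)*(r + 3)*(r + 2)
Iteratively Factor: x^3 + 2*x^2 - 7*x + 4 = (x + 4)*(x^2 - 2*x + 1) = (x - 1)*(x + 4)*(x - 1)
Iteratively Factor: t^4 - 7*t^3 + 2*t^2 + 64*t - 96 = (t - 2)*(t^3 - 5*t^2 - 8*t + 48) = (t - 4)*(t - 2)*(t^2 - t - 12) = (t - 4)*(t - 2)*(t + 3)*(t - 4)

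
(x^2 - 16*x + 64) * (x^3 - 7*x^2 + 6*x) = x^5 - 23*x^4 + 182*x^3 - 544*x^2 + 384*x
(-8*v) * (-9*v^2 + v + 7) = 72*v^3 - 8*v^2 - 56*v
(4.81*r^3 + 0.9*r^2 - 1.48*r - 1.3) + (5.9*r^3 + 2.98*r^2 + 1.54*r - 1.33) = 10.71*r^3 + 3.88*r^2 + 0.0600000000000001*r - 2.63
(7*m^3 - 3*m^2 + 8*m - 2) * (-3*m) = -21*m^4 + 9*m^3 - 24*m^2 + 6*m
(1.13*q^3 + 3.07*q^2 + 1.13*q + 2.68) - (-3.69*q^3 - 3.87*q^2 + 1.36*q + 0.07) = 4.82*q^3 + 6.94*q^2 - 0.23*q + 2.61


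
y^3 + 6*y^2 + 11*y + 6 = (y + 1)*(y + 2)*(y + 3)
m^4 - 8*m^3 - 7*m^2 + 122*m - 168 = (m - 7)*(m - 3)*(m - 2)*(m + 4)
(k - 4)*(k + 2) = k^2 - 2*k - 8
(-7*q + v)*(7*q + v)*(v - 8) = -49*q^2*v + 392*q^2 + v^3 - 8*v^2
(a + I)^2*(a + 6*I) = a^3 + 8*I*a^2 - 13*a - 6*I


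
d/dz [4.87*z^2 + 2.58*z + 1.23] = 9.74*z + 2.58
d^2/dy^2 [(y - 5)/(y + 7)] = -24/(y + 7)^3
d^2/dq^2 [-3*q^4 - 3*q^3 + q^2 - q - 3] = -36*q^2 - 18*q + 2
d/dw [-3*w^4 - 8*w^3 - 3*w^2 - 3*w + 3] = -12*w^3 - 24*w^2 - 6*w - 3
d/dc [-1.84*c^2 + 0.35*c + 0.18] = 0.35 - 3.68*c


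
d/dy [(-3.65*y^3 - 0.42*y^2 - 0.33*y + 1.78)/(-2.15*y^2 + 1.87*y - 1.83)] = (7.8475*y^4 - 13.651*y^3 + 18.5436*y^2 + 9.1912*y - 2.7247)/(4.6225*y^4 - 8.041*y^3 + 11.3659*y^2 - 6.8442*y + 3.3489)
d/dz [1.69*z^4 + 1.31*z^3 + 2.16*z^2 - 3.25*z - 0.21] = 6.76*z^3 + 3.93*z^2 + 4.32*z - 3.25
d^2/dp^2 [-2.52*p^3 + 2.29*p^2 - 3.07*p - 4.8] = 4.58 - 15.12*p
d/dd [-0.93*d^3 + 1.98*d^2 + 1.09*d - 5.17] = -2.79*d^2 + 3.96*d + 1.09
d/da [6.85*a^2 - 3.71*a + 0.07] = 13.7*a - 3.71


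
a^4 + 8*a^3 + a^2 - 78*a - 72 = (a - 3)*(a + 1)*(a + 4)*(a + 6)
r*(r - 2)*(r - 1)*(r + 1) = r^4 - 2*r^3 - r^2 + 2*r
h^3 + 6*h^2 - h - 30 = (h - 2)*(h + 3)*(h + 5)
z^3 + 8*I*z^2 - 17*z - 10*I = (z + I)*(z + 2*I)*(z + 5*I)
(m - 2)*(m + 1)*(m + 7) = m^3 + 6*m^2 - 9*m - 14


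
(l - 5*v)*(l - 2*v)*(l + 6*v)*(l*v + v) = l^4*v - l^3*v^2 + l^3*v - 32*l^2*v^3 - l^2*v^2 + 60*l*v^4 - 32*l*v^3 + 60*v^4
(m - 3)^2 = m^2 - 6*m + 9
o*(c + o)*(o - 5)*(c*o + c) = c^2*o^3 - 4*c^2*o^2 - 5*c^2*o + c*o^4 - 4*c*o^3 - 5*c*o^2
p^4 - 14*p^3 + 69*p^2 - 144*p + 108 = (p - 6)*(p - 3)^2*(p - 2)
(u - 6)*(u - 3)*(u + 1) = u^3 - 8*u^2 + 9*u + 18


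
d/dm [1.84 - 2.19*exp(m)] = -2.19*exp(m)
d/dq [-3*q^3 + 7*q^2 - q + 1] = -9*q^2 + 14*q - 1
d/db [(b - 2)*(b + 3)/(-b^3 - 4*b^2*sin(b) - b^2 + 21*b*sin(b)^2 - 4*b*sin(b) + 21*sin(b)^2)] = ((b - 2)*(b + 3)*(4*b^2*cos(b) + 3*b^2 + 8*b*sin(b) - 21*b*sin(2*b) + 4*b*cos(b) + 2*b - 21*sin(b)^2 + 4*sin(b) - 21*sin(2*b)) - (2*b + 1)*(b^3 + 4*b^2*sin(b) + b^2 - 21*b*sin(b)^2 + 4*b*sin(b) - 21*sin(b)^2))/((b + 1)^2*(b - 3*sin(b))^2*(b + 7*sin(b))^2)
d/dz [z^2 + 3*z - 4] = 2*z + 3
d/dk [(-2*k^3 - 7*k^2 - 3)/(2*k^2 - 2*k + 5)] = 2*(-2*k^4 + 4*k^3 - 8*k^2 - 29*k - 3)/(4*k^4 - 8*k^3 + 24*k^2 - 20*k + 25)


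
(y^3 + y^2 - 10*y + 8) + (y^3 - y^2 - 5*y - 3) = 2*y^3 - 15*y + 5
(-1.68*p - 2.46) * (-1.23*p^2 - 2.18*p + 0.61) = 2.0664*p^3 + 6.6882*p^2 + 4.338*p - 1.5006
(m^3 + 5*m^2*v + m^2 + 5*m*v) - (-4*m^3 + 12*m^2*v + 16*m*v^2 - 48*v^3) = 5*m^3 - 7*m^2*v + m^2 - 16*m*v^2 + 5*m*v + 48*v^3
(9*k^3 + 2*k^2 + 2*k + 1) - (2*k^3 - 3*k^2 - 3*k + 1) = 7*k^3 + 5*k^2 + 5*k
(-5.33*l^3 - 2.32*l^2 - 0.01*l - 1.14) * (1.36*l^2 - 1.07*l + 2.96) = -7.2488*l^5 + 2.5479*l^4 - 13.308*l^3 - 8.4069*l^2 + 1.1902*l - 3.3744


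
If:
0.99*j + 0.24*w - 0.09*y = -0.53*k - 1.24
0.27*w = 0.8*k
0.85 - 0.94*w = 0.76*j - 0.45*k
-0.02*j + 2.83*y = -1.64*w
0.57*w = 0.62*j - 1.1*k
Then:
No Solution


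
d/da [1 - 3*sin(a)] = -3*cos(a)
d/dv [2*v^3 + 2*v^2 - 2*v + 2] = 6*v^2 + 4*v - 2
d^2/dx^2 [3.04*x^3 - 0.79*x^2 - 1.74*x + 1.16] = 18.24*x - 1.58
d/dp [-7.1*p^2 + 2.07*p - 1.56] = 2.07 - 14.2*p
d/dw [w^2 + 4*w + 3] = 2*w + 4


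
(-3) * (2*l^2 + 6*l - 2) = -6*l^2 - 18*l + 6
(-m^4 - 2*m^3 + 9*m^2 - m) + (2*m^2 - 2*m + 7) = -m^4 - 2*m^3 + 11*m^2 - 3*m + 7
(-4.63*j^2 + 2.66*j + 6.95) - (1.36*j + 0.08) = -4.63*j^2 + 1.3*j + 6.87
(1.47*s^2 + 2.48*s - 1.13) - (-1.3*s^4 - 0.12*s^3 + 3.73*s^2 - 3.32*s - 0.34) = 1.3*s^4 + 0.12*s^3 - 2.26*s^2 + 5.8*s - 0.79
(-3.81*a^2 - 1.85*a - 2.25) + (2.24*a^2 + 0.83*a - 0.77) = -1.57*a^2 - 1.02*a - 3.02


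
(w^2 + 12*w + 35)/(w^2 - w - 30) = (w + 7)/(w - 6)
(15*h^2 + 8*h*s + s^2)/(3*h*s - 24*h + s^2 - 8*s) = (5*h + s)/(s - 8)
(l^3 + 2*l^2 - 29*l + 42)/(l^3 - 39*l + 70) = (l - 3)/(l - 5)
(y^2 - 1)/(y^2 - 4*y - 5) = (y - 1)/(y - 5)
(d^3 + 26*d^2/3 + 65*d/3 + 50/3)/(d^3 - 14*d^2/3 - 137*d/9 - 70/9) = 3*(d^2 + 7*d + 10)/(3*d^2 - 19*d - 14)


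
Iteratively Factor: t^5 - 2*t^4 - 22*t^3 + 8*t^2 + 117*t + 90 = (t + 3)*(t^4 - 5*t^3 - 7*t^2 + 29*t + 30) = (t + 2)*(t + 3)*(t^3 - 7*t^2 + 7*t + 15) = (t - 3)*(t + 2)*(t + 3)*(t^2 - 4*t - 5) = (t - 5)*(t - 3)*(t + 2)*(t + 3)*(t + 1)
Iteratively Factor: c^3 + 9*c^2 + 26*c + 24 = (c + 2)*(c^2 + 7*c + 12) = (c + 2)*(c + 3)*(c + 4)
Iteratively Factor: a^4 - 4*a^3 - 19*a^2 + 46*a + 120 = (a - 5)*(a^3 + a^2 - 14*a - 24) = (a - 5)*(a + 2)*(a^2 - a - 12) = (a - 5)*(a + 2)*(a + 3)*(a - 4)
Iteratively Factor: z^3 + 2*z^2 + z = (z + 1)*(z^2 + z) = z*(z + 1)*(z + 1)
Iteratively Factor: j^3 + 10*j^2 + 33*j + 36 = (j + 3)*(j^2 + 7*j + 12) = (j + 3)*(j + 4)*(j + 3)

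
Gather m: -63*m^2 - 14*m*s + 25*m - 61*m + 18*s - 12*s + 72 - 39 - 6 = -63*m^2 + m*(-14*s - 36) + 6*s + 27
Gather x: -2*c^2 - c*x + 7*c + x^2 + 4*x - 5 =-2*c^2 + 7*c + x^2 + x*(4 - c) - 5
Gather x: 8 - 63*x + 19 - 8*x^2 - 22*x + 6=-8*x^2 - 85*x + 33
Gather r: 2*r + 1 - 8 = 2*r - 7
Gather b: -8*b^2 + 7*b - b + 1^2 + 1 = -8*b^2 + 6*b + 2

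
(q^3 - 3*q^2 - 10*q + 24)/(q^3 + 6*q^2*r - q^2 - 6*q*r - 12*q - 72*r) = (q - 2)/(q + 6*r)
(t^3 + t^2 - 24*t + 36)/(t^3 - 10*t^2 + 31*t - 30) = (t + 6)/(t - 5)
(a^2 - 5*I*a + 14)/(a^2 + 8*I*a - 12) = (a - 7*I)/(a + 6*I)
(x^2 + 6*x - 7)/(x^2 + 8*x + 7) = (x - 1)/(x + 1)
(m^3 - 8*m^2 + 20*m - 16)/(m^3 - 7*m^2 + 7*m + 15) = (m^3 - 8*m^2 + 20*m - 16)/(m^3 - 7*m^2 + 7*m + 15)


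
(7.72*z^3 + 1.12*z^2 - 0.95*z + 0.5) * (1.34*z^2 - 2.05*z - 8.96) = 10.3448*z^5 - 14.3252*z^4 - 72.7402*z^3 - 7.4177*z^2 + 7.487*z - 4.48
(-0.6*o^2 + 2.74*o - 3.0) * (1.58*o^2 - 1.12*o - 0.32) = -0.948*o^4 + 5.0012*o^3 - 7.6168*o^2 + 2.4832*o + 0.96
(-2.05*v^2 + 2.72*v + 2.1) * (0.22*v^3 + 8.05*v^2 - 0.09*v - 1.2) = -0.451*v^5 - 15.9041*v^4 + 22.5425*v^3 + 19.1202*v^2 - 3.453*v - 2.52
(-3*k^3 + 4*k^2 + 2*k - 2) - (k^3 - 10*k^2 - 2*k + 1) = -4*k^3 + 14*k^2 + 4*k - 3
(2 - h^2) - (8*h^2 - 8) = 10 - 9*h^2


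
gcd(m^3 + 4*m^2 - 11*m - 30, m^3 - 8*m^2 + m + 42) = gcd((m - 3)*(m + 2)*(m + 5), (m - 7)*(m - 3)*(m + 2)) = m^2 - m - 6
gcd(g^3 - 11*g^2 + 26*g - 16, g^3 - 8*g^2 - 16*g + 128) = g - 8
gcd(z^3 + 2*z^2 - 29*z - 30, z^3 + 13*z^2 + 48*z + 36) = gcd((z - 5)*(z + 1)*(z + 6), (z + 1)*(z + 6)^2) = z^2 + 7*z + 6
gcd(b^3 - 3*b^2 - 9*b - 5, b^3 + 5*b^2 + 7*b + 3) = b^2 + 2*b + 1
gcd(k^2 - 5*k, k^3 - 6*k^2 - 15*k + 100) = k - 5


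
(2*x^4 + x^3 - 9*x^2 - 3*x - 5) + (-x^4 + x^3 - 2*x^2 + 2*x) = x^4 + 2*x^3 - 11*x^2 - x - 5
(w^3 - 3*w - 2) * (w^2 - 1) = w^5 - 4*w^3 - 2*w^2 + 3*w + 2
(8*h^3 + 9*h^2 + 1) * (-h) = -8*h^4 - 9*h^3 - h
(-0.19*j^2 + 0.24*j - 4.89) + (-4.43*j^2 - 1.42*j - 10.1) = -4.62*j^2 - 1.18*j - 14.99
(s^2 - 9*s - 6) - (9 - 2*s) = s^2 - 7*s - 15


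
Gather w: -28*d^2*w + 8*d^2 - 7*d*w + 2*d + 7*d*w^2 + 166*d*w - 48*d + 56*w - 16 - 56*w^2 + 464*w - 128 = 8*d^2 - 46*d + w^2*(7*d - 56) + w*(-28*d^2 + 159*d + 520) - 144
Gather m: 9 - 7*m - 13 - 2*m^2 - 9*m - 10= -2*m^2 - 16*m - 14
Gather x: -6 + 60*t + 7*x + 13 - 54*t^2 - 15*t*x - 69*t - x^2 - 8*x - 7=-54*t^2 - 9*t - x^2 + x*(-15*t - 1)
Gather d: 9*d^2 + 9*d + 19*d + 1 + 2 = 9*d^2 + 28*d + 3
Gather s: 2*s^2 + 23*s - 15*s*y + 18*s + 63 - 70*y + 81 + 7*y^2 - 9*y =2*s^2 + s*(41 - 15*y) + 7*y^2 - 79*y + 144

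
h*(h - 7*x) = h^2 - 7*h*x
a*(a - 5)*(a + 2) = a^3 - 3*a^2 - 10*a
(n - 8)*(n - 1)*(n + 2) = n^3 - 7*n^2 - 10*n + 16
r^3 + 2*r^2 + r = r*(r + 1)^2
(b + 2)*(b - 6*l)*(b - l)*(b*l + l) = b^4*l - 7*b^3*l^2 + 3*b^3*l + 6*b^2*l^3 - 21*b^2*l^2 + 2*b^2*l + 18*b*l^3 - 14*b*l^2 + 12*l^3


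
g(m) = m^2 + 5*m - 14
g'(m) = 2*m + 5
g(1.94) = -0.54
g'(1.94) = 8.88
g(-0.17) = -14.82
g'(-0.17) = 4.66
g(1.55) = -3.85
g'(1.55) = 8.10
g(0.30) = -12.41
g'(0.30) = 5.60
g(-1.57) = -19.39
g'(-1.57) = 1.86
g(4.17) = 24.24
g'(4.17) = 13.34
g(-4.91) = -14.44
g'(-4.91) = -4.82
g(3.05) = 10.55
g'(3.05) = 11.10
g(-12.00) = 70.00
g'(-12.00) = -19.00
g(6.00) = 52.00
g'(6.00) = 17.00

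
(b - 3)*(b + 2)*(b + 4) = b^3 + 3*b^2 - 10*b - 24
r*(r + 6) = r^2 + 6*r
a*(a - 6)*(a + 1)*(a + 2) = a^4 - 3*a^3 - 16*a^2 - 12*a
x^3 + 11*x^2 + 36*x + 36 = (x + 2)*(x + 3)*(x + 6)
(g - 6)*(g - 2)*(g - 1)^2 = g^4 - 10*g^3 + 29*g^2 - 32*g + 12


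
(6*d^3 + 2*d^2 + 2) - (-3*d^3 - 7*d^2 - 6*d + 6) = 9*d^3 + 9*d^2 + 6*d - 4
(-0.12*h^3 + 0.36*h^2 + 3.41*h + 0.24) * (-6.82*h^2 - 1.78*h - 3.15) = 0.8184*h^5 - 2.2416*h^4 - 23.519*h^3 - 8.8406*h^2 - 11.1687*h - 0.756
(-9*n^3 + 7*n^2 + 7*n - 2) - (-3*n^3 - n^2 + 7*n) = -6*n^3 + 8*n^2 - 2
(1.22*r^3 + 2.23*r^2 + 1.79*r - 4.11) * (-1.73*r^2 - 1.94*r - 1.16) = -2.1106*r^5 - 6.2247*r^4 - 8.8381*r^3 + 1.0509*r^2 + 5.897*r + 4.7676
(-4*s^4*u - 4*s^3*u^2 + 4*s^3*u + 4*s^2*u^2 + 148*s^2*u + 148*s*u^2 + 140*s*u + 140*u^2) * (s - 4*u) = -4*s^5*u + 12*s^4*u^2 + 4*s^4*u + 16*s^3*u^3 - 12*s^3*u^2 + 148*s^3*u - 16*s^2*u^3 - 444*s^2*u^2 + 140*s^2*u - 592*s*u^3 - 420*s*u^2 - 560*u^3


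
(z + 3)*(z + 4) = z^2 + 7*z + 12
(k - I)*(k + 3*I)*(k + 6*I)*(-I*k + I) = -I*k^4 + 8*k^3 + I*k^3 - 8*k^2 + 9*I*k^2 + 18*k - 9*I*k - 18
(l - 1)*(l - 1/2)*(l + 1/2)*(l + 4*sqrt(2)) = l^4 - l^3 + 4*sqrt(2)*l^3 - 4*sqrt(2)*l^2 - l^2/4 - sqrt(2)*l + l/4 + sqrt(2)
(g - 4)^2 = g^2 - 8*g + 16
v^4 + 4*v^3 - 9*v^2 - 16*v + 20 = (v - 2)*(v - 1)*(v + 2)*(v + 5)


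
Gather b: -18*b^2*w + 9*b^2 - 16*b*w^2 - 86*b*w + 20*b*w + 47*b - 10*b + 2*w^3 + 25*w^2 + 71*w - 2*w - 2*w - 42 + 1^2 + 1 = b^2*(9 - 18*w) + b*(-16*w^2 - 66*w + 37) + 2*w^3 + 25*w^2 + 67*w - 40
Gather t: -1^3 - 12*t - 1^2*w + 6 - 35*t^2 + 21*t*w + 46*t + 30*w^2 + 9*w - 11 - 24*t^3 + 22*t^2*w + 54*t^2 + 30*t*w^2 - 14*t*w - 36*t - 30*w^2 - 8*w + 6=-24*t^3 + t^2*(22*w + 19) + t*(30*w^2 + 7*w - 2)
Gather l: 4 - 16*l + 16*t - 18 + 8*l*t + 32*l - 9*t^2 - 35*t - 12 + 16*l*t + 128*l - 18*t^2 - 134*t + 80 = l*(24*t + 144) - 27*t^2 - 153*t + 54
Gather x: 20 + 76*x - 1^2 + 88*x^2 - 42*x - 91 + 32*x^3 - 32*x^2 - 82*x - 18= 32*x^3 + 56*x^2 - 48*x - 90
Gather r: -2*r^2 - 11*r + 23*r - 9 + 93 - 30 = -2*r^2 + 12*r + 54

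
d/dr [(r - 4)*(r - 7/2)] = 2*r - 15/2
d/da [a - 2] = 1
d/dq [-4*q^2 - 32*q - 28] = -8*q - 32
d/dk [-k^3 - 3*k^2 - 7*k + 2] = -3*k^2 - 6*k - 7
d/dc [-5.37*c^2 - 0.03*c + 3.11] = -10.74*c - 0.03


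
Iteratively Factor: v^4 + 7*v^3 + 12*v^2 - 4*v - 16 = (v + 2)*(v^3 + 5*v^2 + 2*v - 8) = (v + 2)^2*(v^2 + 3*v - 4) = (v + 2)^2*(v + 4)*(v - 1)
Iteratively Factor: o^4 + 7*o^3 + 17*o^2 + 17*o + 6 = (o + 3)*(o^3 + 4*o^2 + 5*o + 2) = (o + 2)*(o + 3)*(o^2 + 2*o + 1) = (o + 1)*(o + 2)*(o + 3)*(o + 1)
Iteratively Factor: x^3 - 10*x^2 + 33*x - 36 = (x - 4)*(x^2 - 6*x + 9) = (x - 4)*(x - 3)*(x - 3)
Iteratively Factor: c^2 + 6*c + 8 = (c + 2)*(c + 4)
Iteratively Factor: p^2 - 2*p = (p)*(p - 2)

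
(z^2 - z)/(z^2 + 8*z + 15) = z*(z - 1)/(z^2 + 8*z + 15)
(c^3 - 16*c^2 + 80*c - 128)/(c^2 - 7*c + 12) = (c^2 - 12*c + 32)/(c - 3)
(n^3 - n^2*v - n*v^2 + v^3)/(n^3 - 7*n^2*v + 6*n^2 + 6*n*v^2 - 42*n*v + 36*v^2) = (-n^2 + v^2)/(-n^2 + 6*n*v - 6*n + 36*v)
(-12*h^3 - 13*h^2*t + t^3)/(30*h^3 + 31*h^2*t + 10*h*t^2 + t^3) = (-4*h^2 - 3*h*t + t^2)/(10*h^2 + 7*h*t + t^2)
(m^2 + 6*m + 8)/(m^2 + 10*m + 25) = (m^2 + 6*m + 8)/(m^2 + 10*m + 25)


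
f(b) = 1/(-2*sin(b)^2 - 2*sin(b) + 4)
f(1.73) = 13.24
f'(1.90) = -18.68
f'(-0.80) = -0.03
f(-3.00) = 0.24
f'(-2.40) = 0.03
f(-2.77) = 0.22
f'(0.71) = 1.02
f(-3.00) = 0.24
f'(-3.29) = -0.19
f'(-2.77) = -0.03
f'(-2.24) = 0.04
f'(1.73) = -165.21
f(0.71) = 0.54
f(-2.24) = 0.23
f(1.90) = 3.16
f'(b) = (4*sin(b)*cos(b) + 2*cos(b))/(-2*sin(b)^2 - 2*sin(b) + 4)^2 = (2*sin(b) + 1)*cos(b)/(2*(sin(b)^2 + sin(b) - 2)^2)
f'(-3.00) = -0.08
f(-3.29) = 0.27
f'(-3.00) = -0.08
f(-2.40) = 0.23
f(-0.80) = 0.23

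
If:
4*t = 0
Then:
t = 0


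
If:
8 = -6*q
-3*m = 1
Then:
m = -1/3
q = -4/3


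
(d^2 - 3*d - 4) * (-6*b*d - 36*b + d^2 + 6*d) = -6*b*d^3 - 18*b*d^2 + 132*b*d + 144*b + d^4 + 3*d^3 - 22*d^2 - 24*d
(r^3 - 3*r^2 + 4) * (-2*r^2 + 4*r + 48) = -2*r^5 + 10*r^4 + 36*r^3 - 152*r^2 + 16*r + 192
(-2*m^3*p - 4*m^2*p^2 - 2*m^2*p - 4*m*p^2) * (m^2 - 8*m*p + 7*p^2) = -2*m^5*p + 12*m^4*p^2 - 2*m^4*p + 18*m^3*p^3 + 12*m^3*p^2 - 28*m^2*p^4 + 18*m^2*p^3 - 28*m*p^4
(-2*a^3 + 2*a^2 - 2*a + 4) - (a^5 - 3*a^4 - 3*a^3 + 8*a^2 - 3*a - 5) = -a^5 + 3*a^4 + a^3 - 6*a^2 + a + 9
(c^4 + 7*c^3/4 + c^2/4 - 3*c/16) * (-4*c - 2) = -4*c^5 - 9*c^4 - 9*c^3/2 + c^2/4 + 3*c/8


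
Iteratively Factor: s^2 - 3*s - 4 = (s - 4)*(s + 1)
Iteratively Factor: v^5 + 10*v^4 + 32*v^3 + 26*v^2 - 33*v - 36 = (v + 4)*(v^4 + 6*v^3 + 8*v^2 - 6*v - 9) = (v + 3)*(v + 4)*(v^3 + 3*v^2 - v - 3) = (v + 3)^2*(v + 4)*(v^2 - 1) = (v - 1)*(v + 3)^2*(v + 4)*(v + 1)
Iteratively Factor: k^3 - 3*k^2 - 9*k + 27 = (k + 3)*(k^2 - 6*k + 9) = (k - 3)*(k + 3)*(k - 3)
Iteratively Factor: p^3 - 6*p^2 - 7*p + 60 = (p - 4)*(p^2 - 2*p - 15) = (p - 4)*(p + 3)*(p - 5)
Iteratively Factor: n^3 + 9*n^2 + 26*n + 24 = (n + 4)*(n^2 + 5*n + 6) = (n + 2)*(n + 4)*(n + 3)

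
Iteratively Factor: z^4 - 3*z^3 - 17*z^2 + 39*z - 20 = (z - 1)*(z^3 - 2*z^2 - 19*z + 20) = (z - 5)*(z - 1)*(z^2 + 3*z - 4) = (z - 5)*(z - 1)*(z + 4)*(z - 1)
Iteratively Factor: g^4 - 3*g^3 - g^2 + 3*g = (g - 1)*(g^3 - 2*g^2 - 3*g) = g*(g - 1)*(g^2 - 2*g - 3) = g*(g - 3)*(g - 1)*(g + 1)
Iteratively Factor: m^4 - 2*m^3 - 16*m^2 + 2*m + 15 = (m + 1)*(m^3 - 3*m^2 - 13*m + 15) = (m - 5)*(m + 1)*(m^2 + 2*m - 3) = (m - 5)*(m - 1)*(m + 1)*(m + 3)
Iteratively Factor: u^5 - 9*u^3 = (u)*(u^4 - 9*u^2) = u^2*(u^3 - 9*u) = u^2*(u - 3)*(u^2 + 3*u) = u^2*(u - 3)*(u + 3)*(u)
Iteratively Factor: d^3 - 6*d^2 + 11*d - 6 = (d - 3)*(d^2 - 3*d + 2) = (d - 3)*(d - 2)*(d - 1)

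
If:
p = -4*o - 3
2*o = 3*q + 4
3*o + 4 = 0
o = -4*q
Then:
No Solution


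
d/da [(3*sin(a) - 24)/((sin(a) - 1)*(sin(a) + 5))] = 3*(16*sin(a) + cos(a)^2 + 26)*cos(a)/((sin(a) - 1)^2*(sin(a) + 5)^2)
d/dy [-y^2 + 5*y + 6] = 5 - 2*y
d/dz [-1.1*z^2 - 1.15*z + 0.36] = -2.2*z - 1.15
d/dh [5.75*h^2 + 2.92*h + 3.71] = 11.5*h + 2.92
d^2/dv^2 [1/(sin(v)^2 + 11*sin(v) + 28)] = (-4*sin(v)^4 - 33*sin(v)^3 - 3*sin(v)^2 + 374*sin(v) + 186)/(sin(v)^2 + 11*sin(v) + 28)^3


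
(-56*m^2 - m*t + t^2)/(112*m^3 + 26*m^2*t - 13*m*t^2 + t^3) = (7*m + t)/(-14*m^2 - 5*m*t + t^2)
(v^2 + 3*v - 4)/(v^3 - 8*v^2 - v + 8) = (v + 4)/(v^2 - 7*v - 8)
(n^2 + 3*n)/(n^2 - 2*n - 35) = n*(n + 3)/(n^2 - 2*n - 35)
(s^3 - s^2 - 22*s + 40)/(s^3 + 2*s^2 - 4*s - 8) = (s^2 + s - 20)/(s^2 + 4*s + 4)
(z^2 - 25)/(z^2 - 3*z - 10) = (z + 5)/(z + 2)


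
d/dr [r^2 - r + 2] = 2*r - 1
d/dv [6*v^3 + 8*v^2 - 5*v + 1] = 18*v^2 + 16*v - 5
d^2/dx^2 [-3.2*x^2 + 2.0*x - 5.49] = -6.40000000000000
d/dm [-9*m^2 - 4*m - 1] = -18*m - 4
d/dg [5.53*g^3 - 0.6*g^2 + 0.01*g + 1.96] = 16.59*g^2 - 1.2*g + 0.01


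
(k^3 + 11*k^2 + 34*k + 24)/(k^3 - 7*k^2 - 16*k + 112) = (k^2 + 7*k + 6)/(k^2 - 11*k + 28)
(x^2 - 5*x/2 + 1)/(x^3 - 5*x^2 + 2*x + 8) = (x - 1/2)/(x^2 - 3*x - 4)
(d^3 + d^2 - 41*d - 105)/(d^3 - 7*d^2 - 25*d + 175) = (d + 3)/(d - 5)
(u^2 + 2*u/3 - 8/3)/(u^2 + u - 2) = (u - 4/3)/(u - 1)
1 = 1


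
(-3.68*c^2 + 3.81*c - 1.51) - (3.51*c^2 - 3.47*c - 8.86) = -7.19*c^2 + 7.28*c + 7.35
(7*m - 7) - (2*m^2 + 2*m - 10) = -2*m^2 + 5*m + 3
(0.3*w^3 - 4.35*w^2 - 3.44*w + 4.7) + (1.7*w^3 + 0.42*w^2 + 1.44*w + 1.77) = 2.0*w^3 - 3.93*w^2 - 2.0*w + 6.47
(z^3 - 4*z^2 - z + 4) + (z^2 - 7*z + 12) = z^3 - 3*z^2 - 8*z + 16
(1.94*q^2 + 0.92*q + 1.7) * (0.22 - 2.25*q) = -4.365*q^3 - 1.6432*q^2 - 3.6226*q + 0.374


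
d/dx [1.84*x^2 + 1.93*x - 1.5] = 3.68*x + 1.93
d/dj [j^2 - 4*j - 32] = 2*j - 4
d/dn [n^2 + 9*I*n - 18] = 2*n + 9*I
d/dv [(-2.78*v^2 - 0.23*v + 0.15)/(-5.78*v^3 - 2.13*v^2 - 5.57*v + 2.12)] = (-16.0684*v^4 - 2.6588*v^3 + 17.5957*v^2 - 11.1482*v + 0.3479)/(33.4084*v^6 + 24.6228*v^5 + 68.9261*v^4 - 0.779*v^3 + 21.9937*v^2 - 23.6168*v + 4.4944)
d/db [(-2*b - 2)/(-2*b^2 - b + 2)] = 2*(2*b^2 + b - (b + 1)*(4*b + 1) - 2)/(2*b^2 + b - 2)^2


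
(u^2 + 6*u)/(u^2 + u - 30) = u/(u - 5)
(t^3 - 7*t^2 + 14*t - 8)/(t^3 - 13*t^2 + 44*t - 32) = (t - 2)/(t - 8)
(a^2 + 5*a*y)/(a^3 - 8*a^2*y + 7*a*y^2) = (a + 5*y)/(a^2 - 8*a*y + 7*y^2)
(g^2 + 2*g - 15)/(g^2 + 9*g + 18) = (g^2 + 2*g - 15)/(g^2 + 9*g + 18)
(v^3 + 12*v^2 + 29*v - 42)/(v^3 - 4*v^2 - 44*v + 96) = (v^2 + 6*v - 7)/(v^2 - 10*v + 16)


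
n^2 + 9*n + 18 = (n + 3)*(n + 6)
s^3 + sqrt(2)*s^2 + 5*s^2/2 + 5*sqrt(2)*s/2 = s*(s + 5/2)*(s + sqrt(2))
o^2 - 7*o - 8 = (o - 8)*(o + 1)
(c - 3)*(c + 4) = c^2 + c - 12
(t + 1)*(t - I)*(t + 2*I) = t^3 + t^2 + I*t^2 + 2*t + I*t + 2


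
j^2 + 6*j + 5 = (j + 1)*(j + 5)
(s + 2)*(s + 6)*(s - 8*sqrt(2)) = s^3 - 8*sqrt(2)*s^2 + 8*s^2 - 64*sqrt(2)*s + 12*s - 96*sqrt(2)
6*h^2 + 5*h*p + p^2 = (2*h + p)*(3*h + p)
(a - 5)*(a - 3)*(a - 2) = a^3 - 10*a^2 + 31*a - 30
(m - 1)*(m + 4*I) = m^2 - m + 4*I*m - 4*I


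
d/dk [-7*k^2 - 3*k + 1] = -14*k - 3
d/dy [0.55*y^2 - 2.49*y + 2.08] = 1.1*y - 2.49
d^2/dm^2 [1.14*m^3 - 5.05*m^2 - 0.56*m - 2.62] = 6.84*m - 10.1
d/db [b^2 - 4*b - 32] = 2*b - 4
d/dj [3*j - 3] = 3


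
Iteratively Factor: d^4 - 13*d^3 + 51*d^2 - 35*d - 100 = (d - 5)*(d^3 - 8*d^2 + 11*d + 20) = (d - 5)*(d + 1)*(d^2 - 9*d + 20) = (d - 5)*(d - 4)*(d + 1)*(d - 5)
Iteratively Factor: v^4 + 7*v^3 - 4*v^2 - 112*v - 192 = (v + 4)*(v^3 + 3*v^2 - 16*v - 48) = (v + 4)^2*(v^2 - v - 12) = (v - 4)*(v + 4)^2*(v + 3)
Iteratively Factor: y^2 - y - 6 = (y - 3)*(y + 2)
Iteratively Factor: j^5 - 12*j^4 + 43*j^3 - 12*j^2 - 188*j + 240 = (j + 2)*(j^4 - 14*j^3 + 71*j^2 - 154*j + 120) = (j - 5)*(j + 2)*(j^3 - 9*j^2 + 26*j - 24) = (j - 5)*(j - 4)*(j + 2)*(j^2 - 5*j + 6) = (j - 5)*(j - 4)*(j - 3)*(j + 2)*(j - 2)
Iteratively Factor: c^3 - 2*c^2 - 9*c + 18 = (c + 3)*(c^2 - 5*c + 6) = (c - 2)*(c + 3)*(c - 3)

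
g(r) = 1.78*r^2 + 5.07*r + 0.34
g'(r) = 3.56*r + 5.07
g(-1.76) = -3.07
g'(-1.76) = -1.20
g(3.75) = 44.38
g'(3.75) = 18.42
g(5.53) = 82.81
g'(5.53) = 24.76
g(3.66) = 42.74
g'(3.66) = 18.10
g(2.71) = 27.15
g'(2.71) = 14.72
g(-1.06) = -3.03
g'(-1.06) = 1.30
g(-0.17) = -0.47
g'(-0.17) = 4.46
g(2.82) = 28.79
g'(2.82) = 15.11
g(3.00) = 31.57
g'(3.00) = 15.75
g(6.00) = 94.84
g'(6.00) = 26.43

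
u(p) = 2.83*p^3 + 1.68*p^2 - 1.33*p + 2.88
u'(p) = 8.49*p^2 + 3.36*p - 1.33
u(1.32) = 10.56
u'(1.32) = 17.90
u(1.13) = 7.61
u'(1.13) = 13.31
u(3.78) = 174.71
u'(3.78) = 132.68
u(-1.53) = -1.29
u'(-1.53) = 13.40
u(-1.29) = 1.32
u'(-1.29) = 8.46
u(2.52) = 55.49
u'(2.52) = 61.05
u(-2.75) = -39.61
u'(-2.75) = 53.64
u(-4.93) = -288.83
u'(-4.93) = 188.45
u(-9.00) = -1912.14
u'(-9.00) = 656.12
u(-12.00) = -4629.48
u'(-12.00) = 1180.91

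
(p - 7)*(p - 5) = p^2 - 12*p + 35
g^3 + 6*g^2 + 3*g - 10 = (g - 1)*(g + 2)*(g + 5)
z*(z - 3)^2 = z^3 - 6*z^2 + 9*z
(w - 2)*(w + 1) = w^2 - w - 2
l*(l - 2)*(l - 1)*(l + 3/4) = l^4 - 9*l^3/4 - l^2/4 + 3*l/2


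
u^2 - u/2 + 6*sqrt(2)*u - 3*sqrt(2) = (u - 1/2)*(u + 6*sqrt(2))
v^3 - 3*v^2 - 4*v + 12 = (v - 3)*(v - 2)*(v + 2)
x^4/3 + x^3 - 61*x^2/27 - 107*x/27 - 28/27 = (x/3 + 1/3)*(x - 7/3)*(x + 1/3)*(x + 4)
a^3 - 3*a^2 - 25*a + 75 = (a - 5)*(a - 3)*(a + 5)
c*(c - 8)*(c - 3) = c^3 - 11*c^2 + 24*c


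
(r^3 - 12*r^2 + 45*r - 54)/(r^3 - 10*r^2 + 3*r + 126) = (r^2 - 6*r + 9)/(r^2 - 4*r - 21)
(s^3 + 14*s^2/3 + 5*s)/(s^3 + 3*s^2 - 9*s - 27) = s*(3*s + 5)/(3*(s^2 - 9))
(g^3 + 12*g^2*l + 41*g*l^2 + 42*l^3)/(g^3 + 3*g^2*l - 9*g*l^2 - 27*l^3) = (g^2 + 9*g*l + 14*l^2)/(g^2 - 9*l^2)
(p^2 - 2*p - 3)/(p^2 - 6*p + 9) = (p + 1)/(p - 3)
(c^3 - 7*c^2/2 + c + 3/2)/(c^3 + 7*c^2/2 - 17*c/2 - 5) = (c^2 - 4*c + 3)/(c^2 + 3*c - 10)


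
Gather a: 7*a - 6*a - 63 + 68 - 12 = a - 7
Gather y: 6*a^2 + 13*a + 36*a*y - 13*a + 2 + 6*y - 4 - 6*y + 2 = 6*a^2 + 36*a*y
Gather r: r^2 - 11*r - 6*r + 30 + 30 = r^2 - 17*r + 60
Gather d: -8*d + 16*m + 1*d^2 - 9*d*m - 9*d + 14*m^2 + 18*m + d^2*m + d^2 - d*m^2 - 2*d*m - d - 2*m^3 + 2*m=d^2*(m + 2) + d*(-m^2 - 11*m - 18) - 2*m^3 + 14*m^2 + 36*m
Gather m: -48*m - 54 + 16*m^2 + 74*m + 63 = 16*m^2 + 26*m + 9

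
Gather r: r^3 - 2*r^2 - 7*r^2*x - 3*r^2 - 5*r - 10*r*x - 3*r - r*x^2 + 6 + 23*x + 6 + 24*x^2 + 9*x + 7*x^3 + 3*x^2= r^3 + r^2*(-7*x - 5) + r*(-x^2 - 10*x - 8) + 7*x^3 + 27*x^2 + 32*x + 12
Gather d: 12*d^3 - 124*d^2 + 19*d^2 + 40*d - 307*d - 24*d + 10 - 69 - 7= 12*d^3 - 105*d^2 - 291*d - 66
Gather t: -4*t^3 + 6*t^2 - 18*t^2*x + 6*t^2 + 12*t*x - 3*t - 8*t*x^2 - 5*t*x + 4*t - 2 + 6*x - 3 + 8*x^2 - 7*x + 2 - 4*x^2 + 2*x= -4*t^3 + t^2*(12 - 18*x) + t*(-8*x^2 + 7*x + 1) + 4*x^2 + x - 3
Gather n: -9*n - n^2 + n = -n^2 - 8*n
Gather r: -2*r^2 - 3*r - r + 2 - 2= -2*r^2 - 4*r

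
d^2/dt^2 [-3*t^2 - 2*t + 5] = -6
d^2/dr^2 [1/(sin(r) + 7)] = (7*sin(r) + cos(r)^2 + 1)/(sin(r) + 7)^3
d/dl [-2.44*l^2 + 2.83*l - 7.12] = 2.83 - 4.88*l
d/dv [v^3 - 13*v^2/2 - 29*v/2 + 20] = 3*v^2 - 13*v - 29/2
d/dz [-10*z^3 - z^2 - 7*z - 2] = -30*z^2 - 2*z - 7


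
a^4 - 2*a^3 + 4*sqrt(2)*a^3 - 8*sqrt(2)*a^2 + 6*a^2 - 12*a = a*(a - 2)*(a + sqrt(2))*(a + 3*sqrt(2))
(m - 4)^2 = m^2 - 8*m + 16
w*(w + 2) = w^2 + 2*w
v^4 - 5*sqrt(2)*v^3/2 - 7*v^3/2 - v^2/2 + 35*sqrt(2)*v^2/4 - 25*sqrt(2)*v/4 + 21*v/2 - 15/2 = (v - 5/2)*(v - 1)*(v - 3*sqrt(2))*(v + sqrt(2)/2)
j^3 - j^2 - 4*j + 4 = (j - 2)*(j - 1)*(j + 2)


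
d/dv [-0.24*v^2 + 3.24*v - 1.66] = 3.24 - 0.48*v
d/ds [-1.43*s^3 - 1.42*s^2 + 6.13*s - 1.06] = -4.29*s^2 - 2.84*s + 6.13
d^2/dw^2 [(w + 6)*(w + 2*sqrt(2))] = 2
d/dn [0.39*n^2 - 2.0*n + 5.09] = 0.78*n - 2.0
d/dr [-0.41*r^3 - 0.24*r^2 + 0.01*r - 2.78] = -1.23*r^2 - 0.48*r + 0.01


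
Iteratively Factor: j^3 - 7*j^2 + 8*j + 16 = (j - 4)*(j^2 - 3*j - 4) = (j - 4)*(j + 1)*(j - 4)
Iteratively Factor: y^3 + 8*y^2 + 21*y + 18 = (y + 3)*(y^2 + 5*y + 6) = (y + 3)^2*(y + 2)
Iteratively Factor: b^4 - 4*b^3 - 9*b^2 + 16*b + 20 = (b - 2)*(b^3 - 2*b^2 - 13*b - 10) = (b - 5)*(b - 2)*(b^2 + 3*b + 2) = (b - 5)*(b - 2)*(b + 2)*(b + 1)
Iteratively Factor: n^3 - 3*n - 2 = (n - 2)*(n^2 + 2*n + 1) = (n - 2)*(n + 1)*(n + 1)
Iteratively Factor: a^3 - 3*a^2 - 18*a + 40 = (a - 2)*(a^2 - a - 20) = (a - 2)*(a + 4)*(a - 5)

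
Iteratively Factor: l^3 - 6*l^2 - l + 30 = (l - 5)*(l^2 - l - 6) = (l - 5)*(l + 2)*(l - 3)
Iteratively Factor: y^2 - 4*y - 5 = (y - 5)*(y + 1)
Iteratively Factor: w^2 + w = (w + 1)*(w)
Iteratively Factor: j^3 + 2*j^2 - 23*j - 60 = (j + 3)*(j^2 - j - 20) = (j - 5)*(j + 3)*(j + 4)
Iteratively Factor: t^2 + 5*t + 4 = (t + 4)*(t + 1)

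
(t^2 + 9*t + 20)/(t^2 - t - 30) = (t + 4)/(t - 6)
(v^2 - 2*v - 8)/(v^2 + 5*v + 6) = (v - 4)/(v + 3)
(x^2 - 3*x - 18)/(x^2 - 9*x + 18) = (x + 3)/(x - 3)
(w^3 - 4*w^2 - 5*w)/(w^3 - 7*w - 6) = w*(w - 5)/(w^2 - w - 6)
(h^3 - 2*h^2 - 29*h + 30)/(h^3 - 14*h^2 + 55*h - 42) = (h + 5)/(h - 7)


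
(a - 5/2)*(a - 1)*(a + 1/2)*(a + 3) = a^4 - 33*a^2/4 + 7*a/2 + 15/4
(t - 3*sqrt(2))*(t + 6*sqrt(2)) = t^2 + 3*sqrt(2)*t - 36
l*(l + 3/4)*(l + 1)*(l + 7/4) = l^4 + 7*l^3/2 + 61*l^2/16 + 21*l/16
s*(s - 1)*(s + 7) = s^3 + 6*s^2 - 7*s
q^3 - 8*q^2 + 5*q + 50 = (q - 5)^2*(q + 2)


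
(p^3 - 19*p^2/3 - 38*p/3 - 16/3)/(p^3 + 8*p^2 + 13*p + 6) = (3*p^2 - 22*p - 16)/(3*(p^2 + 7*p + 6))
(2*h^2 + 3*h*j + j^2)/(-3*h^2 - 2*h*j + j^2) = (-2*h - j)/(3*h - j)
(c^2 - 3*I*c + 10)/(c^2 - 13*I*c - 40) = (c + 2*I)/(c - 8*I)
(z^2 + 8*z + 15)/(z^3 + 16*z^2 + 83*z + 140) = (z + 3)/(z^2 + 11*z + 28)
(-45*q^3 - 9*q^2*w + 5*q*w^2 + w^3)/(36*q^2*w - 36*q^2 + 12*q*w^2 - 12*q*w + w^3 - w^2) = (-45*q^3 - 9*q^2*w + 5*q*w^2 + w^3)/(36*q^2*w - 36*q^2 + 12*q*w^2 - 12*q*w + w^3 - w^2)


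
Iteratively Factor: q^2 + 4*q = (q)*(q + 4)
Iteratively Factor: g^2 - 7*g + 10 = (g - 2)*(g - 5)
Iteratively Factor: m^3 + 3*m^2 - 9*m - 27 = (m + 3)*(m^2 - 9) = (m - 3)*(m + 3)*(m + 3)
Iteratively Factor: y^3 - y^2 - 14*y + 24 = (y - 3)*(y^2 + 2*y - 8) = (y - 3)*(y - 2)*(y + 4)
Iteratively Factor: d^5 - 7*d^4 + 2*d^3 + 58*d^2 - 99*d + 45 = (d + 3)*(d^4 - 10*d^3 + 32*d^2 - 38*d + 15) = (d - 1)*(d + 3)*(d^3 - 9*d^2 + 23*d - 15) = (d - 5)*(d - 1)*(d + 3)*(d^2 - 4*d + 3) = (d - 5)*(d - 3)*(d - 1)*(d + 3)*(d - 1)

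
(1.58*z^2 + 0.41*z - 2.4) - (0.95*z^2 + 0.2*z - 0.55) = 0.63*z^2 + 0.21*z - 1.85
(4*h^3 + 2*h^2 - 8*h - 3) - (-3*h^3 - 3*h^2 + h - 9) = 7*h^3 + 5*h^2 - 9*h + 6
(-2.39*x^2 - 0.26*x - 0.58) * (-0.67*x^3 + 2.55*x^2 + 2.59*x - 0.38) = 1.6013*x^5 - 5.9203*x^4 - 6.4645*x^3 - 1.2442*x^2 - 1.4034*x + 0.2204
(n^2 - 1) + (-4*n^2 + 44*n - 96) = -3*n^2 + 44*n - 97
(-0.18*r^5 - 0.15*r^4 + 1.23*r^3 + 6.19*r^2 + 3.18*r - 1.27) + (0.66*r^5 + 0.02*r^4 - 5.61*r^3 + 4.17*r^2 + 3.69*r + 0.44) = 0.48*r^5 - 0.13*r^4 - 4.38*r^3 + 10.36*r^2 + 6.87*r - 0.83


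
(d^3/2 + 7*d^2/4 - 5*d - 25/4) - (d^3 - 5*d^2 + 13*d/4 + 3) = -d^3/2 + 27*d^2/4 - 33*d/4 - 37/4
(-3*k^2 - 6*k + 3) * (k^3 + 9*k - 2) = -3*k^5 - 6*k^4 - 24*k^3 - 48*k^2 + 39*k - 6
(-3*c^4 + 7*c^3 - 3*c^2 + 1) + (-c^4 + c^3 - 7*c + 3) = -4*c^4 + 8*c^3 - 3*c^2 - 7*c + 4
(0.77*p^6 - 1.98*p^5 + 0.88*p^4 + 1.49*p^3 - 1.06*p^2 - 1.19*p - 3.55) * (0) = 0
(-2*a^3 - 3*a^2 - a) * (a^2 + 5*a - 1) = -2*a^5 - 13*a^4 - 14*a^3 - 2*a^2 + a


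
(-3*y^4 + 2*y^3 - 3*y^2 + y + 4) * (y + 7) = -3*y^5 - 19*y^4 + 11*y^3 - 20*y^2 + 11*y + 28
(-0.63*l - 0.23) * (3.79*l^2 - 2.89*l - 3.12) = -2.3877*l^3 + 0.949*l^2 + 2.6303*l + 0.7176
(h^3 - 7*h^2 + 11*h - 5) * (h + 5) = h^4 - 2*h^3 - 24*h^2 + 50*h - 25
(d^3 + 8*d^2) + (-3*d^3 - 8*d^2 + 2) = 2 - 2*d^3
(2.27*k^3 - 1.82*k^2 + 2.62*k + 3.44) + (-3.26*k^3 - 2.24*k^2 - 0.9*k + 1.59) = -0.99*k^3 - 4.06*k^2 + 1.72*k + 5.03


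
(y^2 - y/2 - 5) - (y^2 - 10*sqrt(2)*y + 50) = -y/2 + 10*sqrt(2)*y - 55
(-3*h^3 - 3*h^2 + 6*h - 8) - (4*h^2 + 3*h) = -3*h^3 - 7*h^2 + 3*h - 8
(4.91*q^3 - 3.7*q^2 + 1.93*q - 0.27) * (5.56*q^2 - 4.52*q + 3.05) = 27.2996*q^5 - 42.7652*q^4 + 42.4303*q^3 - 21.5098*q^2 + 7.1069*q - 0.8235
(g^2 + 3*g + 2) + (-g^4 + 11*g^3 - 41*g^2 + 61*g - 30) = -g^4 + 11*g^3 - 40*g^2 + 64*g - 28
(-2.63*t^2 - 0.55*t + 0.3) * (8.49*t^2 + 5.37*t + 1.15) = -22.3287*t^4 - 18.7926*t^3 - 3.431*t^2 + 0.9785*t + 0.345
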